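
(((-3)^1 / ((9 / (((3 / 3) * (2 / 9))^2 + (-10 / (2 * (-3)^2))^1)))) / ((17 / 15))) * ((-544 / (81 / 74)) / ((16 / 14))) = -424760 / 6561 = -64.74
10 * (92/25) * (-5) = -184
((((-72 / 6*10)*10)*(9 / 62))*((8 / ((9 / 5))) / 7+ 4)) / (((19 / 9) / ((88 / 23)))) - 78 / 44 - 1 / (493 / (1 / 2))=-753398963351 / 514257667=-1465.02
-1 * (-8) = 8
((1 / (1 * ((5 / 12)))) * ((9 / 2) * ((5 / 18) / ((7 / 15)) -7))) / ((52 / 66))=-87.79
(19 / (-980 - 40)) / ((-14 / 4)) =19 / 3570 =0.01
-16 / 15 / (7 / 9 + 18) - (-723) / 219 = 200141 / 61685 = 3.24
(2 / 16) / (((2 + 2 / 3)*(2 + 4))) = 1 / 128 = 0.01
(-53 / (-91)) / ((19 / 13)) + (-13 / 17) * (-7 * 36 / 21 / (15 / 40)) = 56229 / 2261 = 24.87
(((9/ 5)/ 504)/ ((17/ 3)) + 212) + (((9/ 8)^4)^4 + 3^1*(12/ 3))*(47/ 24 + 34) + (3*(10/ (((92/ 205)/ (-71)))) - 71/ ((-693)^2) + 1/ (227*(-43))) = -79780378181843049346560623112217/ 20636560859222839362595061760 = -3865.97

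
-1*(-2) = 2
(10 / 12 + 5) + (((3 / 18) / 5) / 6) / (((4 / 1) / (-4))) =1049 / 180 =5.83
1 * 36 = 36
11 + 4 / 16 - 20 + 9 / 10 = -157 / 20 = -7.85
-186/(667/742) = -138012/667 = -206.91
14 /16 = 7 /8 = 0.88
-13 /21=-0.62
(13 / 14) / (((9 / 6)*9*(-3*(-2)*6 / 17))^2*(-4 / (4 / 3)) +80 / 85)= -3757 / 9916424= -0.00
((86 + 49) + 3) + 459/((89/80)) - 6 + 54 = 53274/89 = 598.58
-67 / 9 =-7.44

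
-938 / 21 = -134 / 3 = -44.67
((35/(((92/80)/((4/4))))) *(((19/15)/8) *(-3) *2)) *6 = -3990/23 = -173.48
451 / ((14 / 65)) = 2093.93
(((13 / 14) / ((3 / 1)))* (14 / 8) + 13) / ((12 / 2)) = 325 / 144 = 2.26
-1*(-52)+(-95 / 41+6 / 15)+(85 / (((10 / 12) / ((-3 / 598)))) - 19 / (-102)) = 311088341 / 6252090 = 49.76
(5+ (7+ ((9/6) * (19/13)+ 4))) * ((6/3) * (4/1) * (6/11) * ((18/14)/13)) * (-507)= -27864/7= -3980.57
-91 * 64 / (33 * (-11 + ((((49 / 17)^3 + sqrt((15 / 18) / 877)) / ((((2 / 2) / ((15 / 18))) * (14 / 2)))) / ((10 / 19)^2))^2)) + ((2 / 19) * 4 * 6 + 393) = 26210931740336569177803477414297600 * sqrt(26310) / 795837856333844286563495600387778413339 + 5952604139293814382597719174364673697663385 / 15120919270343041444706416407367789853441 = 393.67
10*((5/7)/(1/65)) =3250/7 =464.29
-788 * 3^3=-21276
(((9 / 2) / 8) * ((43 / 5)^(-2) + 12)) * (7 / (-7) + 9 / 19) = -999585 / 281048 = -3.56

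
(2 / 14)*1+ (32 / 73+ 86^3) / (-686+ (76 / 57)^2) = -1462387013 / 1573369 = -929.46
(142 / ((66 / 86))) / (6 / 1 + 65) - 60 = -1894 / 33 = -57.39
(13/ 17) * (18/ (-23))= -234/ 391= -0.60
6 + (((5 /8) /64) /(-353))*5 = 1084391 /180736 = 6.00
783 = 783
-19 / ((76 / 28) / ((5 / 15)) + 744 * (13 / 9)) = -399 / 22739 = -0.02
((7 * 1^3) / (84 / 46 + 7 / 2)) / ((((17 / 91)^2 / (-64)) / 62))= -149432.96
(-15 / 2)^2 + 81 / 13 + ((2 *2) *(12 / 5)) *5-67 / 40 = 56579 / 520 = 108.81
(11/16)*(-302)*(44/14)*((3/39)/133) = -18271/48412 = -0.38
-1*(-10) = 10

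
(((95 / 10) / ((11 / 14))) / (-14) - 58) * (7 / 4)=-9065 / 88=-103.01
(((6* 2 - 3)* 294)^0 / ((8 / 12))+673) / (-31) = -1349 / 62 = -21.76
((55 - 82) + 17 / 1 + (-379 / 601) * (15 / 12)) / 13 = -0.83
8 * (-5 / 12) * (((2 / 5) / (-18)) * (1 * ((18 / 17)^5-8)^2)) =179334830453888 / 54431835312123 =3.29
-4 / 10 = -2 / 5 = -0.40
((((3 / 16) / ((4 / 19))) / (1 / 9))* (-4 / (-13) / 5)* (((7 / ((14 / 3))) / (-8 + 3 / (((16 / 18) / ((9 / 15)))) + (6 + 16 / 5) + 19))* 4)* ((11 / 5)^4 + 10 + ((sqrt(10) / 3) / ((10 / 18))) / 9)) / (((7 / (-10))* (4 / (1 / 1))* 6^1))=-824391 / 3111500 - 171* sqrt(10) / 323596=-0.27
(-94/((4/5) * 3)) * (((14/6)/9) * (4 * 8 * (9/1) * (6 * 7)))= -368480/3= -122826.67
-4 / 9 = -0.44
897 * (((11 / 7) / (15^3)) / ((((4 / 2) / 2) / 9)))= 3289 / 875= 3.76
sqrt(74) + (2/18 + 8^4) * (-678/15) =-1666298/9 + sqrt(74) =-185135.62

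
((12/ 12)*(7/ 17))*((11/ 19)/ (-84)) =-11/ 3876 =-0.00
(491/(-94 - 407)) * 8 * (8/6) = -15712/1503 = -10.45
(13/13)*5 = 5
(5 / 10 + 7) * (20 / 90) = 5 / 3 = 1.67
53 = 53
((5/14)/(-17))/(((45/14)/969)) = -19/3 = -6.33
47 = 47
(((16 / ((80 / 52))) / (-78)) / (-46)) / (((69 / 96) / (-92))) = -128 / 345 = -0.37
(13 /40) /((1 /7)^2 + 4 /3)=1911 /7960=0.24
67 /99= 0.68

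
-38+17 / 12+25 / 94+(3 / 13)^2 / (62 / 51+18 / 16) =-3303782777 / 91026780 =-36.29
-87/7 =-12.43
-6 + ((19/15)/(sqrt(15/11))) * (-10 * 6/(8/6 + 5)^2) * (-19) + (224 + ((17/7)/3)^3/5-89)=12 * sqrt(165)/5 + 5978258/46305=159.93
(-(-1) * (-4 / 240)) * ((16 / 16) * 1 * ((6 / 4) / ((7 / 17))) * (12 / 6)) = -17 / 140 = -0.12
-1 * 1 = -1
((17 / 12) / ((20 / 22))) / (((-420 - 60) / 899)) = -168113 / 57600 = -2.92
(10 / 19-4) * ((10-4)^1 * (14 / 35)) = -792 / 95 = -8.34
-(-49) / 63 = 7 / 9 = 0.78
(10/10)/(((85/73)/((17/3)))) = 4.87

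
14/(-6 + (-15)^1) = -2/3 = -0.67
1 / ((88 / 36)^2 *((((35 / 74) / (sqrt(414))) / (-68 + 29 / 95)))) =-57821121 *sqrt(46) / 804650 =-487.37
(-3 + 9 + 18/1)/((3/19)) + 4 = 156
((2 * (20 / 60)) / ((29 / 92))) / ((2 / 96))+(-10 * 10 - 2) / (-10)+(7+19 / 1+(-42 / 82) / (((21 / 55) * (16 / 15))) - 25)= 10602039 / 95120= 111.46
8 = 8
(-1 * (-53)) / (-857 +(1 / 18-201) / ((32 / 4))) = -0.06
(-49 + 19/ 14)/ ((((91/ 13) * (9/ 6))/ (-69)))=15341/ 49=313.08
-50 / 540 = -5 / 54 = -0.09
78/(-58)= -39/29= -1.34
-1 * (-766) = 766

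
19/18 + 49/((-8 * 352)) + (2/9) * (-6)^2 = 229063/25344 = 9.04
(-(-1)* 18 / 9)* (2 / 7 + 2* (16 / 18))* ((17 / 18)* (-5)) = -11050 / 567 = -19.49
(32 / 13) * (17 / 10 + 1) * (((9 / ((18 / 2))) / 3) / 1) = 2.22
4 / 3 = 1.33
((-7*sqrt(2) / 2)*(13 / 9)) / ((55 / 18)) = -91*sqrt(2) / 55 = -2.34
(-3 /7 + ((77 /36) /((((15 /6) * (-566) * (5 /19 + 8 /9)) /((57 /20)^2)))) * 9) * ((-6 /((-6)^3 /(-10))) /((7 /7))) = 545827027 /3746467200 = 0.15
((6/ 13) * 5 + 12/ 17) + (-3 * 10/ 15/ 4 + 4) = 2879/ 442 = 6.51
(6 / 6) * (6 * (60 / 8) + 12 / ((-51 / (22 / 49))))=37397 / 833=44.89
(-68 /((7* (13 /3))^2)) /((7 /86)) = -52632 /57967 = -0.91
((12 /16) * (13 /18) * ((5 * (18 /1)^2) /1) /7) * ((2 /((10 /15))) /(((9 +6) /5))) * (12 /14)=5265 /49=107.45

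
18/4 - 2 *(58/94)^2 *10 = -13759/4418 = -3.11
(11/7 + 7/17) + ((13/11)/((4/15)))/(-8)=59867/41888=1.43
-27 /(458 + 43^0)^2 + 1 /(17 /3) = 1376 /7803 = 0.18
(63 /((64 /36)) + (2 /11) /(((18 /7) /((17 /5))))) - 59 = -184711 /7920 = -23.32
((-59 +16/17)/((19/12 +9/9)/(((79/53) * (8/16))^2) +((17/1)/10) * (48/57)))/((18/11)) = -2145687005/367840322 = -5.83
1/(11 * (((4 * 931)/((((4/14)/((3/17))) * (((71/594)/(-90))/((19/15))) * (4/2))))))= -1207/14563070676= -0.00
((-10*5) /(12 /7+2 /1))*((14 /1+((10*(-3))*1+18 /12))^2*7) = -1030225 /52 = -19812.02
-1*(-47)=47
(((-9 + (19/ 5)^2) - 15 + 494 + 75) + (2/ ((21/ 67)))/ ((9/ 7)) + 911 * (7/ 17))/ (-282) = -10780999/ 3235950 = -3.33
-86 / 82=-43 / 41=-1.05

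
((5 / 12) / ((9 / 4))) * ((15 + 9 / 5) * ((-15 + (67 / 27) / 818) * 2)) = -9274244 / 99387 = -93.31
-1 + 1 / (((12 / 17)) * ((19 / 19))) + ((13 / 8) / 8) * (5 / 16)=1475 / 3072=0.48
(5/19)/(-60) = -0.00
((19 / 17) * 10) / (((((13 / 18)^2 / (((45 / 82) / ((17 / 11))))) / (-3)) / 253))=-11564199900 / 2002481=-5774.94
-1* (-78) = 78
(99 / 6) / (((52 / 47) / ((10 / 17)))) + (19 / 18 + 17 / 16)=346585 / 31824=10.89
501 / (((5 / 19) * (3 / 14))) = 44422 / 5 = 8884.40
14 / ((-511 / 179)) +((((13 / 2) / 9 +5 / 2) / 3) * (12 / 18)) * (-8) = -62870 / 5913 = -10.63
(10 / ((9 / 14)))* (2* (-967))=-30084.44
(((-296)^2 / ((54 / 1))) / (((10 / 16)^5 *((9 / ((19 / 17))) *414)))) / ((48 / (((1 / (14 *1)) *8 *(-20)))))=-13637255168 / 11223410625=-1.22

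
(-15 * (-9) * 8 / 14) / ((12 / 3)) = 135 / 7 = 19.29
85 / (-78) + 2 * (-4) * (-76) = 47339 / 78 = 606.91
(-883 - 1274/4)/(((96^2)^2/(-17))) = 1513/6291456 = 0.00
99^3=970299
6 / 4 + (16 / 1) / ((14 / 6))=117 / 14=8.36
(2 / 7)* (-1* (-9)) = 18 / 7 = 2.57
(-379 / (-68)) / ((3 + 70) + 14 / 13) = 4927 / 65484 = 0.08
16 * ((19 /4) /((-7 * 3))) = -76 /21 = -3.62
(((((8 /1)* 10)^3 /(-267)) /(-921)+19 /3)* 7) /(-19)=-14485877 /4672233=-3.10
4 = 4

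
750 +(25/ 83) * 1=62275/ 83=750.30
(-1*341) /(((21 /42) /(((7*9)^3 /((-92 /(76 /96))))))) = 540018171 /368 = 1467440.68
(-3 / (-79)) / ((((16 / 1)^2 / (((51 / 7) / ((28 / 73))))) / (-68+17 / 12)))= -2974677 / 15855616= -0.19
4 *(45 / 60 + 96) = 387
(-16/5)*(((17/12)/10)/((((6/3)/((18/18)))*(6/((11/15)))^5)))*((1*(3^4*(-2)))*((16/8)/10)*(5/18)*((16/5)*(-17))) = -46543739/15377343750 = -0.00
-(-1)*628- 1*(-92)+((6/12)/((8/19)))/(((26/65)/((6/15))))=11539/16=721.19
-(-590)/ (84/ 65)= 19175/ 42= 456.55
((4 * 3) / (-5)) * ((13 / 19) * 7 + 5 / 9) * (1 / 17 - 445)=27653984 / 4845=5707.74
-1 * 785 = -785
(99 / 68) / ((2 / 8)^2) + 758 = 13282 / 17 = 781.29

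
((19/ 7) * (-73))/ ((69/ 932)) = -1292684/ 483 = -2676.36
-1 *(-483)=483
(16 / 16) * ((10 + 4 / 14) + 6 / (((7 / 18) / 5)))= 612 / 7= 87.43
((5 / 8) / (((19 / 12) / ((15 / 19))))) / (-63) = -0.00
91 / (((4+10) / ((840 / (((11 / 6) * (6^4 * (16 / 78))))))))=5915 / 528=11.20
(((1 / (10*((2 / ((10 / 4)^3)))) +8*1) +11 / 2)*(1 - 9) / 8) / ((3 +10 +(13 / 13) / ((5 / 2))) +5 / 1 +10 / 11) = -25135 / 33984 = -0.74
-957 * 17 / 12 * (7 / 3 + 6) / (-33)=12325 / 36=342.36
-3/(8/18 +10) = -27/94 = -0.29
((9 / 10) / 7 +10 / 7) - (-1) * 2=249 / 70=3.56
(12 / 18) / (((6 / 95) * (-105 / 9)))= -19 / 21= -0.90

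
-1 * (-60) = 60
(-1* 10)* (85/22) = -425/11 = -38.64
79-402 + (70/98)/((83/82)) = -187253/581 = -322.29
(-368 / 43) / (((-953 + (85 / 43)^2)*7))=1978 / 1535513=0.00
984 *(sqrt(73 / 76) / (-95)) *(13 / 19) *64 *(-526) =215314944 *sqrt(1387) / 34295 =233819.97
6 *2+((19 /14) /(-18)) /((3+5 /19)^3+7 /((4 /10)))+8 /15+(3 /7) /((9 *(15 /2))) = 1132288859 /90306846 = 12.54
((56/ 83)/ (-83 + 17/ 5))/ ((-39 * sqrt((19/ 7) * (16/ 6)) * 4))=35 * sqrt(798)/ 48956388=0.00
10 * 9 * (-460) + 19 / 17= -703781 / 17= -41398.88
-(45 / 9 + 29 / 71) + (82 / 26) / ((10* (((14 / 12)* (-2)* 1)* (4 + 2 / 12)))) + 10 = 3682051 / 807625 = 4.56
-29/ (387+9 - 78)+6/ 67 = -35/ 21306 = -0.00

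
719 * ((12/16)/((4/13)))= 28041/16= 1752.56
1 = 1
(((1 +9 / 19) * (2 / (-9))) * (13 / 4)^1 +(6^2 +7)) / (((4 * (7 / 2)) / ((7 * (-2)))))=-7171 / 171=-41.94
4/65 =0.06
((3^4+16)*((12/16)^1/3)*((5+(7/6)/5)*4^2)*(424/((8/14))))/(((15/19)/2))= 858793768/225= 3816861.19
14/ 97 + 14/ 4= 707/ 194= 3.64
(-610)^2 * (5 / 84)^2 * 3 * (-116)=-67443125 / 147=-458796.77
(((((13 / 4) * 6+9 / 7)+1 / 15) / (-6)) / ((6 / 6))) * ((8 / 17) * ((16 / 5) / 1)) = -140128 / 26775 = -5.23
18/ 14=9/ 7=1.29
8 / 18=4 / 9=0.44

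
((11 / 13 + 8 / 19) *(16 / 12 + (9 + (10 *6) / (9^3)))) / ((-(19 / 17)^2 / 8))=-1831573336 / 21667581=-84.53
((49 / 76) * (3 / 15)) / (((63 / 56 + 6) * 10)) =49 / 27075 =0.00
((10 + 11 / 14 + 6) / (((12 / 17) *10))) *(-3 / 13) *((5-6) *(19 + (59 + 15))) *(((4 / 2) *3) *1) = 222921 / 728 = 306.21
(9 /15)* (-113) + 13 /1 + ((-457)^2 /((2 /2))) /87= 1020407 /435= 2345.76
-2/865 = -0.00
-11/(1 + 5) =-11/6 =-1.83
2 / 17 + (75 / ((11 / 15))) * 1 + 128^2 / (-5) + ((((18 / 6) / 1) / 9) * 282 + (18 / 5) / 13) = -37439013 / 12155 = -3080.13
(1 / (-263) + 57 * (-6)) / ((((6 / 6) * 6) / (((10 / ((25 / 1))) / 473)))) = -8177 / 169635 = -0.05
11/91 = 0.12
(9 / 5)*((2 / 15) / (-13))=-6 / 325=-0.02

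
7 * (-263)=-1841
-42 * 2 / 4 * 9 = -189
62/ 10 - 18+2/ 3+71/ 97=-15134/ 1455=-10.40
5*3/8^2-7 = -433/64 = -6.77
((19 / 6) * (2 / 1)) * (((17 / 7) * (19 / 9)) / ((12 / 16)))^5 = 68401585622033408 / 723486239847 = 94544.42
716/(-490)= -1.46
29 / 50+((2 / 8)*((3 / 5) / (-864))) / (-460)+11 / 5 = 7365889 / 2649600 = 2.78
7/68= 0.10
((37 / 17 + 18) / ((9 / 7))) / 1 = 2401 / 153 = 15.69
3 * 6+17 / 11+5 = 270 / 11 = 24.55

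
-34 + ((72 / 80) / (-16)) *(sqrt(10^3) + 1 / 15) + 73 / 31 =-784893 / 24800 - 9 *sqrt(10) / 16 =-33.43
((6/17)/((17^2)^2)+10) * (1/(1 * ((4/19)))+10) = 147.50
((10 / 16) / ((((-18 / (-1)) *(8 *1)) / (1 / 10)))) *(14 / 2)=7 / 2304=0.00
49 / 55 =0.89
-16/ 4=-4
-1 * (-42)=42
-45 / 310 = -0.15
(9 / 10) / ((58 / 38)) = 171 / 290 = 0.59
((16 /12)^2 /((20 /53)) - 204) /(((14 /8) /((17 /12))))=-161.33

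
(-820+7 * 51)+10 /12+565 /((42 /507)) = 133522 /21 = 6358.19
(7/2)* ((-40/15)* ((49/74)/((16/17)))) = -6.57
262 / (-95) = -262 / 95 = -2.76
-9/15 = -3/5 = -0.60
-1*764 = -764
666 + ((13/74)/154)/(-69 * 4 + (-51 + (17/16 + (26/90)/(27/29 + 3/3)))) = 445075940862/668282197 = 666.00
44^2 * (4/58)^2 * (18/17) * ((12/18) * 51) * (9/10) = 1254528/4205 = 298.34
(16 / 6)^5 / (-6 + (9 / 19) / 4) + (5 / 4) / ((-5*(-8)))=-79583155 / 3475872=-22.90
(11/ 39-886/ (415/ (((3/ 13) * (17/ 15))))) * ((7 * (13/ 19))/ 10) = -156527/ 1182750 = -0.13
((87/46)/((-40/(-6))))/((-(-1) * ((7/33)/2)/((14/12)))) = 2871/920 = 3.12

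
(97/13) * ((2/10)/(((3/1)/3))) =97/65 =1.49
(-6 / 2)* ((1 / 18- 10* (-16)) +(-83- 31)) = -829 / 6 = -138.17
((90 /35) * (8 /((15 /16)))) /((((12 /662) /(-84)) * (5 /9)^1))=-4575744 /25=-183029.76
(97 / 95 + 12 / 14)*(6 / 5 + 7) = 51209 / 3325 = 15.40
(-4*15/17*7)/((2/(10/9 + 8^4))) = -2581180/51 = -50611.37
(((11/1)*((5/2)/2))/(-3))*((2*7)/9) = -385/54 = -7.13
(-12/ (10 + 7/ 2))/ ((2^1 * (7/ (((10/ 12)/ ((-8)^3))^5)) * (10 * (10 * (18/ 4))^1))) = 125/ 77563807532341788672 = 0.00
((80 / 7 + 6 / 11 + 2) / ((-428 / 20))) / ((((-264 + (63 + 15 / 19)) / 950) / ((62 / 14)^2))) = 23330437250 / 383929161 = 60.77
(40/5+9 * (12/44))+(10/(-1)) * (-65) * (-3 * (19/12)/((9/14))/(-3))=478580/297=1611.38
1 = 1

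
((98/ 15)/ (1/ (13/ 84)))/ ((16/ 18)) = 91/ 80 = 1.14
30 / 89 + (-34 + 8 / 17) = -50220 / 1513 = -33.19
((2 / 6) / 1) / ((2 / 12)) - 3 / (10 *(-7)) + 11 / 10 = 22 / 7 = 3.14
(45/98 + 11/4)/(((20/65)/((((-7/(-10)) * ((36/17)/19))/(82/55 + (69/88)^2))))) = 4190472/10843889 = 0.39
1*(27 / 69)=9 / 23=0.39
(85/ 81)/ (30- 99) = -85/ 5589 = -0.02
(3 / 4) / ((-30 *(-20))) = 1 / 800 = 0.00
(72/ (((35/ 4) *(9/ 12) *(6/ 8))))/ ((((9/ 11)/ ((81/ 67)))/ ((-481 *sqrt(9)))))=-73142784/ 2345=-31190.95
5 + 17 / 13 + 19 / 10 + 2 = 1327 / 130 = 10.21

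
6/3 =2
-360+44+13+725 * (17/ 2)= 11719/ 2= 5859.50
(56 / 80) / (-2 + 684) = 7 / 6820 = 0.00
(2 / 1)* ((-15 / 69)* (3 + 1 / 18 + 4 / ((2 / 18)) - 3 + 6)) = -3785 / 207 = -18.29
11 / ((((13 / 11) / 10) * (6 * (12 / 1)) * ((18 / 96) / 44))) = 303.36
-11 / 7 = -1.57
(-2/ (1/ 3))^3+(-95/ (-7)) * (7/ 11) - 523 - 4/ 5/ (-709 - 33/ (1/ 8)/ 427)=-12171772402/ 16665385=-730.36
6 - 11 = -5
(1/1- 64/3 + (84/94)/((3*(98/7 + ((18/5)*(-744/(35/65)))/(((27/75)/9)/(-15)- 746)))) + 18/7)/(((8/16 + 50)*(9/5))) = -3544764470900/18155753164017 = -0.20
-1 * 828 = -828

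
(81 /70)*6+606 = 21453 /35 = 612.94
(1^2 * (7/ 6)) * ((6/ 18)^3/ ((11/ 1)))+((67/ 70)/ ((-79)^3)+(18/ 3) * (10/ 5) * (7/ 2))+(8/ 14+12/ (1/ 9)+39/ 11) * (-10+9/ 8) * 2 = -17115661899407/ 8785954980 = -1948.07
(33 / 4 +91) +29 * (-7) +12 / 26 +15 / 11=-58301 / 572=-101.92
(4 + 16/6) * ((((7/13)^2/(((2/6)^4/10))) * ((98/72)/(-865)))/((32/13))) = -36015/35984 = -1.00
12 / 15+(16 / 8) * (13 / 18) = 101 / 45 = 2.24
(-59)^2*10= 34810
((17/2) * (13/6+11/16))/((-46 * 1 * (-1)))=2329/4416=0.53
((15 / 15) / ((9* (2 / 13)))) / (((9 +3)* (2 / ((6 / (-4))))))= -13 / 288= -0.05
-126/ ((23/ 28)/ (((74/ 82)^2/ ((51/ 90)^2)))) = -4346848800/ 11173607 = -389.03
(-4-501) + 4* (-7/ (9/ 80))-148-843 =-1744.89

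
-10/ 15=-2/ 3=-0.67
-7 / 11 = -0.64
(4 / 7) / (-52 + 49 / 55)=-220 / 19677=-0.01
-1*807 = -807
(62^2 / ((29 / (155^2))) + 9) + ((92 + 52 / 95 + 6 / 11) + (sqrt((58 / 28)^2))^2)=18916189017413 / 5939780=3184661.56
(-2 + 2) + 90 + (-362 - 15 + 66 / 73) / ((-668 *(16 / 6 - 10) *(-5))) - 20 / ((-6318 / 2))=305083536847 / 3389000472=90.02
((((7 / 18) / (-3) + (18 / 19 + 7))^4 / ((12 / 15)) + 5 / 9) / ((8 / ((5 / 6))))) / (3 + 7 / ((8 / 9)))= 103491753533228425 / 2313768676917888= 44.73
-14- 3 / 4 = -59 / 4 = -14.75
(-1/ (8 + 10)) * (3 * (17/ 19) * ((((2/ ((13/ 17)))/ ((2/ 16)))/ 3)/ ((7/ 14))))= -4624/ 2223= -2.08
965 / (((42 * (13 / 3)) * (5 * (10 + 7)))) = 193 / 3094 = 0.06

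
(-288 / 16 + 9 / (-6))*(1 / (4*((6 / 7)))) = -5.69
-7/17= -0.41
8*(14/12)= 28/3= 9.33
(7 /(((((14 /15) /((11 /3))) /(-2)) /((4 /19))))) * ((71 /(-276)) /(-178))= -0.02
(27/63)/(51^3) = 1/309519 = 0.00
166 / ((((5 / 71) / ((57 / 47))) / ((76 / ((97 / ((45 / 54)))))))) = 8509492 / 4559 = 1866.53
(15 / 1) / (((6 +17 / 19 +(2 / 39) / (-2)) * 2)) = 1.09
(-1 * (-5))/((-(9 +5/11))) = -55/104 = -0.53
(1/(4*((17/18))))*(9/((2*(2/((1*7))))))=567/136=4.17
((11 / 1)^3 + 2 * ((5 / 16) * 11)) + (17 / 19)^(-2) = 3096055 / 2312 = 1339.12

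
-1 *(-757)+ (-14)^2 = 953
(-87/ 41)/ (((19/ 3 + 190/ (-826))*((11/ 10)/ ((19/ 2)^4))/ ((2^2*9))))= -92677.49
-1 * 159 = -159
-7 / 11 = -0.64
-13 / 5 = -2.60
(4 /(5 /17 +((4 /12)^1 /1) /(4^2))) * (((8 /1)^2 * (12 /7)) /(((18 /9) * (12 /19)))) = 1103.12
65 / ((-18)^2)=65 / 324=0.20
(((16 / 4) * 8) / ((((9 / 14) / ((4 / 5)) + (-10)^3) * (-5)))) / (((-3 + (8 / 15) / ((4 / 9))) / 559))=-1001728 / 503595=-1.99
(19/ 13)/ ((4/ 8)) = 2.92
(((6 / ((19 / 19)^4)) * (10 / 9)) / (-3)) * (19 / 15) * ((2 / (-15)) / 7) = 152 / 2835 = 0.05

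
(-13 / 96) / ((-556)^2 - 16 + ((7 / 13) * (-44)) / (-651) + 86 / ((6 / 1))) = -5239 / 11959790496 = -0.00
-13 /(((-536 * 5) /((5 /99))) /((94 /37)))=611 /981684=0.00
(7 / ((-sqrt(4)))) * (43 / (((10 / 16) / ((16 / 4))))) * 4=-19264 / 5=-3852.80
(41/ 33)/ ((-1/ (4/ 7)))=-164/ 231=-0.71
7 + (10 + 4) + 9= 30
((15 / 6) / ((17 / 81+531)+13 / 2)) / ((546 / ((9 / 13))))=1215 / 206099894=0.00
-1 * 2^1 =-2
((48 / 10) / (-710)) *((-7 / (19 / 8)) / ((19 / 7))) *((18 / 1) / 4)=21168 / 640775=0.03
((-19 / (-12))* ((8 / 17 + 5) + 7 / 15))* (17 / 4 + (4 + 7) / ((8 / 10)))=14383 / 85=169.21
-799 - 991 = -1790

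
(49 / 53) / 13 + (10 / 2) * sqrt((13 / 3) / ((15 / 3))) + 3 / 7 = 2410 / 4823 + sqrt(195) / 3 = 5.15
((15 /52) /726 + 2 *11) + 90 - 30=1031893 /12584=82.00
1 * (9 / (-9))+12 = 11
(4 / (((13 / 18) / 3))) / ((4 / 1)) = 54 / 13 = 4.15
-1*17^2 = -289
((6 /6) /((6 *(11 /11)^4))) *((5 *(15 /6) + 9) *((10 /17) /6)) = 215 /612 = 0.35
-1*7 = -7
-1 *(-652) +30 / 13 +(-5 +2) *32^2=-31430 / 13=-2417.69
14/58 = 7/29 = 0.24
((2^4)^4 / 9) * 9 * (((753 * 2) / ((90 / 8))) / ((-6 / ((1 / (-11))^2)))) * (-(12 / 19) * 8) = 61056.71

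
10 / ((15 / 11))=22 / 3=7.33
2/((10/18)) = 18/5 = 3.60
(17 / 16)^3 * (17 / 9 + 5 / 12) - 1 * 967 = -142182173 / 147456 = -964.23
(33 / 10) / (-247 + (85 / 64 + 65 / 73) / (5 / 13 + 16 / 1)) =-165856 / 12407265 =-0.01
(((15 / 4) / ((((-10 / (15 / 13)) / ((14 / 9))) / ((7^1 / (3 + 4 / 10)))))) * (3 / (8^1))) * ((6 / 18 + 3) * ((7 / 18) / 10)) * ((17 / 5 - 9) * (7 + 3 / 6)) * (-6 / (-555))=12005 / 392496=0.03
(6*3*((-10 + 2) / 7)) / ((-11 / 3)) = 432 / 77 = 5.61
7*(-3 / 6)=-7 / 2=-3.50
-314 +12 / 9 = -938 / 3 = -312.67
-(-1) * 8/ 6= 4/ 3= 1.33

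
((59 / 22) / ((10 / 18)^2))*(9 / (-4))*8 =-43011 / 275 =-156.40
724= 724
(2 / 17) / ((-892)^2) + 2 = 2.00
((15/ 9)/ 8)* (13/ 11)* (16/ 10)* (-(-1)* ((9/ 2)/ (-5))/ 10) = -39/ 1100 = -0.04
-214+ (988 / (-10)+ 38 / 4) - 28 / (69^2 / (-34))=-14430593 / 47610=-303.10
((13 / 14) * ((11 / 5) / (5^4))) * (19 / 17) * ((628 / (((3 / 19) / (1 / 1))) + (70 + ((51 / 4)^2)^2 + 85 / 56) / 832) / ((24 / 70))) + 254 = 26032896359381 / 87736320000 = 296.72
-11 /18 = -0.61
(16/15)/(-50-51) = -16/1515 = -0.01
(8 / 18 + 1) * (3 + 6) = 13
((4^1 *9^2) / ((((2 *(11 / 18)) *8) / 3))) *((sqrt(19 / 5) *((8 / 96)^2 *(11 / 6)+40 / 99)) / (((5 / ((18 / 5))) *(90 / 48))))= 962523 *sqrt(95) / 302500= 31.01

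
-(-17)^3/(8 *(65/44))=54043/130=415.72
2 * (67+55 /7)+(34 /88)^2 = 2030951 /13552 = 149.86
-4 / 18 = -2 / 9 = -0.22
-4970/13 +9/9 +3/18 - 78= -35813/78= -459.14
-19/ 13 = -1.46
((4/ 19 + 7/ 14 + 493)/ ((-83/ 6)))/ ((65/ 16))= -8.79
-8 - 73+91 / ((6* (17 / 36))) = -831 / 17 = -48.88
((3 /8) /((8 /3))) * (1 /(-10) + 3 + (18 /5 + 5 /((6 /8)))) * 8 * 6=711 /8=88.88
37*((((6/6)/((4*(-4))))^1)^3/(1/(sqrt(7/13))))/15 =-37*sqrt(91)/798720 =-0.00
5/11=0.45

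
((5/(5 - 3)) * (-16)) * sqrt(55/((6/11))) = -220 * sqrt(30)/3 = -401.66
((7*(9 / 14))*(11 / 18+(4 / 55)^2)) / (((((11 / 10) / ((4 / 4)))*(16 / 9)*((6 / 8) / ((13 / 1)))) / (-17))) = -22252269 / 53240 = -417.96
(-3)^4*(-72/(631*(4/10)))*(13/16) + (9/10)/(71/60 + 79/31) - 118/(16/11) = -5533787/55528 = -99.66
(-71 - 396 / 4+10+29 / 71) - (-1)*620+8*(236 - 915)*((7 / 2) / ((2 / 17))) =-11441053 / 71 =-161141.59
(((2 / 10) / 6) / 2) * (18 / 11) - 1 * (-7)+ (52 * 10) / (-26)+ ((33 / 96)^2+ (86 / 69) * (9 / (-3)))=-21494807 / 1295360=-16.59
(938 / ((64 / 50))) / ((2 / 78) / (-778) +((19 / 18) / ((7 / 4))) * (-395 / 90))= -33619315275 / 121450424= -276.82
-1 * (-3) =3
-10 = -10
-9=-9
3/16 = 0.19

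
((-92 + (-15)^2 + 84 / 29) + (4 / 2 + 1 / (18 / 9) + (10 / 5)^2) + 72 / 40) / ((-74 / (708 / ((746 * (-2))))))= 7401609 / 8004580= 0.92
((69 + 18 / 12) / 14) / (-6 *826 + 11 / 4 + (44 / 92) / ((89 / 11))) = -96209 / 94632363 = -0.00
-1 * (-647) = 647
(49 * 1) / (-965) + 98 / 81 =90601 / 78165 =1.16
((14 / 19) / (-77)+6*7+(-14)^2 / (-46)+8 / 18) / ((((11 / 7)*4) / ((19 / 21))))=825761 / 150282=5.49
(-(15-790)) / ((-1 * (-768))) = 775 / 768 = 1.01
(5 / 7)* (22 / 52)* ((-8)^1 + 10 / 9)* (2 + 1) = -1705 / 273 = -6.25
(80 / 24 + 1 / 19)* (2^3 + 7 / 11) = 965 / 33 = 29.24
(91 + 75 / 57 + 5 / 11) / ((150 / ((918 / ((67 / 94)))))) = 278852598 / 350075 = 796.55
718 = 718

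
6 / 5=1.20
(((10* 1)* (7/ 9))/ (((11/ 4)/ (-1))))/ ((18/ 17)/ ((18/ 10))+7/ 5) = -23800/ 16731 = -1.42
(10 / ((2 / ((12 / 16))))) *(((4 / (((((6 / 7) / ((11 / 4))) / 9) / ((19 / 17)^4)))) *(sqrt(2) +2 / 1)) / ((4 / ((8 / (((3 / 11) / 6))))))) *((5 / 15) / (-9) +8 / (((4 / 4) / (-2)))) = -238976785355 / 250563 - 238976785355 *sqrt(2) / 501126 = -1628168.93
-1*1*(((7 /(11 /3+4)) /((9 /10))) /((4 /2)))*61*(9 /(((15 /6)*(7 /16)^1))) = -5856 /23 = -254.61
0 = 0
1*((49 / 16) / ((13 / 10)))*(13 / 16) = 1.91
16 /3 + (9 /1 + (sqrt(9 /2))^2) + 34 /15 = 211 /10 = 21.10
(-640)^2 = 409600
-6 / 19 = -0.32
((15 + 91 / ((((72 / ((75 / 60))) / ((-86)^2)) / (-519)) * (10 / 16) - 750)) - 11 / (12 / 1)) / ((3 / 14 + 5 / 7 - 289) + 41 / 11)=-1031674350707 / 21010641192234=-0.05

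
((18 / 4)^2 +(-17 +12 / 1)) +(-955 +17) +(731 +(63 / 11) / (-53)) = -447413 / 2332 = -191.86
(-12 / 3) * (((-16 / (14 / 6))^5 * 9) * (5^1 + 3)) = 73383542784 / 16807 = 4366248.75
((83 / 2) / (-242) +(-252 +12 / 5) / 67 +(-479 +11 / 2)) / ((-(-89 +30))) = -77405127 / 9566260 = -8.09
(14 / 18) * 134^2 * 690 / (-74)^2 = 7227290 / 4107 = 1759.75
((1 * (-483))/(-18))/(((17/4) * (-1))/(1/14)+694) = 161/3807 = 0.04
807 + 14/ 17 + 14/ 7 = 13767/ 17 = 809.82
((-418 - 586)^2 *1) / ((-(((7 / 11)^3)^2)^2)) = -3163586018588795536 / 13841287201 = -228561547.25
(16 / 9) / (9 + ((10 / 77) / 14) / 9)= 539 / 2729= 0.20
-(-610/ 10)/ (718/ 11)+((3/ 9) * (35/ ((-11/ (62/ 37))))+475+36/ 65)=27050973673/ 56984070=474.71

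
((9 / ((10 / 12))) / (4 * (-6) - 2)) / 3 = -9 / 65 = -0.14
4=4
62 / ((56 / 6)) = 93 / 14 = 6.64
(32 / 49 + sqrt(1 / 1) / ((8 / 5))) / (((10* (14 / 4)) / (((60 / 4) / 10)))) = 1503 / 27440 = 0.05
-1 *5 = -5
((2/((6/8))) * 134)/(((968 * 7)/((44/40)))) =67/1155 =0.06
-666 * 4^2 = -10656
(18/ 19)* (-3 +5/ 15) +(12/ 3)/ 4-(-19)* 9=3220/ 19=169.47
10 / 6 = 5 / 3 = 1.67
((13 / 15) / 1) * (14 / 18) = 91 / 135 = 0.67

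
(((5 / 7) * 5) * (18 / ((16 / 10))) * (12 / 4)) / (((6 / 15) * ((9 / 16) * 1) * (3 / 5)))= 6250 / 7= 892.86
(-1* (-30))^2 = 900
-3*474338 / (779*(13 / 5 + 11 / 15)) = -2134521 / 3895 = -548.02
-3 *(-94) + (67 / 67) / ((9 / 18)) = 284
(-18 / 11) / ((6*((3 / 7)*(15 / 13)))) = -91 / 165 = -0.55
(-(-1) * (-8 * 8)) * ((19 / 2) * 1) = -608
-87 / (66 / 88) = -116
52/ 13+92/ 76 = 99/ 19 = 5.21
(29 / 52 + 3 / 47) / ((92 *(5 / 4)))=1519 / 281060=0.01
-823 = -823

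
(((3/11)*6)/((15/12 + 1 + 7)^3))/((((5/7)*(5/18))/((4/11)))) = 0.00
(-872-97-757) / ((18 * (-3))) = 863 / 27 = 31.96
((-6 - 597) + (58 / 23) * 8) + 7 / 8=-107079 / 184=-581.95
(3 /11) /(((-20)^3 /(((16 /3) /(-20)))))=1 /110000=0.00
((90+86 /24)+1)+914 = 12103 /12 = 1008.58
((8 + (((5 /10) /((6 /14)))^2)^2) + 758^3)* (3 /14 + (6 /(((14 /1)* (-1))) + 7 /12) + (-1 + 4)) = 159734623990843 /108864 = 1467286008.15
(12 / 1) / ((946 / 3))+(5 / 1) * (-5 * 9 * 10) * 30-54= -31953024 / 473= -67553.96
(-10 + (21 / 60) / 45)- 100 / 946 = -4298689 / 425700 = -10.10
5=5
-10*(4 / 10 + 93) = -934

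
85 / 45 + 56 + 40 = 881 / 9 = 97.89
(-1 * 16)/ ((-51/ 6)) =32/ 17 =1.88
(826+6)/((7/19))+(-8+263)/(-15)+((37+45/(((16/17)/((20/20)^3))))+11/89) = 23187779/9968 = 2326.22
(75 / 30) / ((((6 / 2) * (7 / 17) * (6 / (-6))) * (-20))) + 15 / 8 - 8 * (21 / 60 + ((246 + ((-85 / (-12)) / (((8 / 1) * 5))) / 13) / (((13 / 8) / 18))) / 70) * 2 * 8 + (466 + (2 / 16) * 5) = -647222783 / 141960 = -4559.19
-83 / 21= -3.95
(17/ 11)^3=4913/ 1331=3.69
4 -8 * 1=-4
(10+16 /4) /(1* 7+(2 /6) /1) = 21 /11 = 1.91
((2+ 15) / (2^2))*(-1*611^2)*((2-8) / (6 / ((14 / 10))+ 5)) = 10251969 / 10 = 1025196.90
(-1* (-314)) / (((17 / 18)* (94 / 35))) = 123.79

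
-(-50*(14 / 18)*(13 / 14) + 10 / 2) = 280 / 9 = 31.11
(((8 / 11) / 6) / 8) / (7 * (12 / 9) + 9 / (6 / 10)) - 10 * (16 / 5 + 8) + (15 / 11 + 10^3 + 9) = 898.36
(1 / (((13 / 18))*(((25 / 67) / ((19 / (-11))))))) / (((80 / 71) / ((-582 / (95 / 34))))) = 1184.87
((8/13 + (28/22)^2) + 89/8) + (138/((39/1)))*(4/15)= 2699987/188760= 14.30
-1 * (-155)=155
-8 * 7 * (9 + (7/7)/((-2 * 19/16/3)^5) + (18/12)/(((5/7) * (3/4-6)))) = -3732911672/12380495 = -301.52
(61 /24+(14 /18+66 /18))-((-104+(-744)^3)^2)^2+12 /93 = -64205148606041485330656756559853601271 /2232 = -28765747583351919951011090000000000.00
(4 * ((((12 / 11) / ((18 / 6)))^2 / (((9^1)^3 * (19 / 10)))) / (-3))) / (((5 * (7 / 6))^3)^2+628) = -40960 / 12880599894921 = -0.00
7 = 7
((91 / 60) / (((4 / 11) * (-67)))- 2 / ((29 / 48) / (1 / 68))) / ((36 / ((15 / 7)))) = -879413 / 133180992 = -0.01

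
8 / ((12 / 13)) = 8.67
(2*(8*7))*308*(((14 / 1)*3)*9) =13039488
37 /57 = 0.65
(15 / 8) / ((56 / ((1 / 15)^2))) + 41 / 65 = 55117 / 87360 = 0.63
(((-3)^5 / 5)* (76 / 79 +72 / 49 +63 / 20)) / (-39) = 35001153 / 5032300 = 6.96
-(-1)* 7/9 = 7/9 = 0.78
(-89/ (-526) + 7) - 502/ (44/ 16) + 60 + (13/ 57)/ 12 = -228270305/ 1978812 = -115.36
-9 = -9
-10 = -10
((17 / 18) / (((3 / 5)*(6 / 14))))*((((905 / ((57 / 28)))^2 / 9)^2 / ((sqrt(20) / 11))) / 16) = 8433077951347472500*sqrt(5) / 69257922561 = 272271169.30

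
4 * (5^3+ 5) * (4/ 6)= 346.67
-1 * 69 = -69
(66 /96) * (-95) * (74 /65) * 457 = -3533981 /104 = -33980.59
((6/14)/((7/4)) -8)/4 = -95/49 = -1.94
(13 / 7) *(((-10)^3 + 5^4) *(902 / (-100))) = 87945 / 14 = 6281.79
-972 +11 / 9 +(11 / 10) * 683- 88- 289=-53683 / 90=-596.48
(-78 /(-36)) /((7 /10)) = 65 /21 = 3.10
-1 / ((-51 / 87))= 29 / 17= 1.71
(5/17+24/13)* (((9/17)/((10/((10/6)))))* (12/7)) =8514/26299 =0.32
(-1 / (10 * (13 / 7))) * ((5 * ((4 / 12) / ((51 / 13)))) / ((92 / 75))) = -175 / 9384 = -0.02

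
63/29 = 2.17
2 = 2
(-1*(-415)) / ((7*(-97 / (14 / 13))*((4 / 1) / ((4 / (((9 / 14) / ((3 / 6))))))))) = -5810 / 11349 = -0.51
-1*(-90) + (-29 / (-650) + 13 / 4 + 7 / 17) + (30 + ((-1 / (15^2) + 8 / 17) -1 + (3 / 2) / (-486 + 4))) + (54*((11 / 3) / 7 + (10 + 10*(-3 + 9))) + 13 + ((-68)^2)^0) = 66193748924 / 16777215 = 3945.46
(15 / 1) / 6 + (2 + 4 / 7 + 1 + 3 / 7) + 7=27 / 2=13.50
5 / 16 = 0.31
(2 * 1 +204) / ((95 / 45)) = 1854 / 19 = 97.58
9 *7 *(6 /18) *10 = 210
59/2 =29.50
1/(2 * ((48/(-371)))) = -371/96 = -3.86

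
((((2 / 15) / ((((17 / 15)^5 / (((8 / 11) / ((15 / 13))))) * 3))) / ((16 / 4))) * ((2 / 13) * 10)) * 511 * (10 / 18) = 25550000 / 15618427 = 1.64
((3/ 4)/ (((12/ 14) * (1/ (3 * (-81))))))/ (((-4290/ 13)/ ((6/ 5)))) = 0.77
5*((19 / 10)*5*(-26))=-1235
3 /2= 1.50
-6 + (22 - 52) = -36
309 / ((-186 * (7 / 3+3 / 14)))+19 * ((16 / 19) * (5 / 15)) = 46583 / 9951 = 4.68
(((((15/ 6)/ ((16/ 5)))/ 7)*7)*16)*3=75/ 2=37.50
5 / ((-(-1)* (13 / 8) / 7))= 280 / 13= 21.54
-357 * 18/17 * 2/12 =-63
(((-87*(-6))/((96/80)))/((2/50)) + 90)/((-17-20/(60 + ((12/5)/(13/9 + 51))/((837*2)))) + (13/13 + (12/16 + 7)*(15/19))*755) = 42535243380/20781073441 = 2.05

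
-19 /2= -9.50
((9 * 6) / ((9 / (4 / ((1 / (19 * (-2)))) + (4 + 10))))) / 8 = -207 / 2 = -103.50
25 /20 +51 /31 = 359 /124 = 2.90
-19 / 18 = -1.06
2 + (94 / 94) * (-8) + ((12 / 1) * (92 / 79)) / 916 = -108270 / 18091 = -5.98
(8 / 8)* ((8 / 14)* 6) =24 / 7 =3.43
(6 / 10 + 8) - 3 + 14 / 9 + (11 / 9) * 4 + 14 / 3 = 752 / 45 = 16.71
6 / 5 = 1.20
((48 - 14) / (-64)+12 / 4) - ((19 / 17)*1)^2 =11279 / 9248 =1.22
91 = 91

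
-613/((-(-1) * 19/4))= -2452/19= -129.05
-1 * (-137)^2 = -18769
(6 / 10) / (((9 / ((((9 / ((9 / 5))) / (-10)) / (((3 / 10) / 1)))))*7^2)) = -1 / 441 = -0.00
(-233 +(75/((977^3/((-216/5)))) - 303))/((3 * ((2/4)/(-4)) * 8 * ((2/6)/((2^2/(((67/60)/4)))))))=479865709178880/62482513811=7680.00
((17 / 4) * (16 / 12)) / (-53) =-17 / 159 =-0.11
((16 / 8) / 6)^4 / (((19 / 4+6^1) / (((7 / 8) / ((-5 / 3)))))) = -7 / 11610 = -0.00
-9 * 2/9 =-2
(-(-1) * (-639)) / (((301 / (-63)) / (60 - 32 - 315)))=-1650537 / 43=-38384.58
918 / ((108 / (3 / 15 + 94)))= 8007 / 10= 800.70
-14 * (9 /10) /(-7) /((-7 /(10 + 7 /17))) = -1593 /595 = -2.68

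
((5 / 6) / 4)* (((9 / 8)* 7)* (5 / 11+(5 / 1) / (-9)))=-175 / 1056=-0.17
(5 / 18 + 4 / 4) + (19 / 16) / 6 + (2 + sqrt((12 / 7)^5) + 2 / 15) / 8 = 36* sqrt(21) / 343 + 2509 / 1440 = 2.22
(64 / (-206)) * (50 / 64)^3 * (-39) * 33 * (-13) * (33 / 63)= -958546875 / 738304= -1298.31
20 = 20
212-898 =-686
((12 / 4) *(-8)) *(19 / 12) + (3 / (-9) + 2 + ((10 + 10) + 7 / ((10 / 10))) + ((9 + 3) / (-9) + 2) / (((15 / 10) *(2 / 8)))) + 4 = -32 / 9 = -3.56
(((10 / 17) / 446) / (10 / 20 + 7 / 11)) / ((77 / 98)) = 28 / 18955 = 0.00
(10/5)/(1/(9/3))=6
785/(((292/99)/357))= 27744255/292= 95014.57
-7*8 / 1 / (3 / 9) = -168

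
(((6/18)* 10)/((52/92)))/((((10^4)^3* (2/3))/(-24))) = -69/325000000000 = -0.00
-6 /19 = -0.32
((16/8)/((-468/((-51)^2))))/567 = -289/14742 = -0.02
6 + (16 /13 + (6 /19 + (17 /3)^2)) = 88159 /2223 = 39.66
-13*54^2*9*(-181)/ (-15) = -20584044/ 5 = -4116808.80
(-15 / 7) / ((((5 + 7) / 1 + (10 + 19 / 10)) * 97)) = -150 / 162281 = -0.00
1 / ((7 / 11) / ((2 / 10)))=11 / 35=0.31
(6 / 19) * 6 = 36 / 19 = 1.89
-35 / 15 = -7 / 3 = -2.33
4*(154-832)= -2712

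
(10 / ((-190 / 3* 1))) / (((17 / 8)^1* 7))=-24 / 2261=-0.01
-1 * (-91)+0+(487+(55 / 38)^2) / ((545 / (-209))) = -3999563 / 41420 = -96.56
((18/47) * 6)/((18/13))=78/47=1.66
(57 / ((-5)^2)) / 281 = 57 / 7025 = 0.01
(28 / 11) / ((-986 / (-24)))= 336 / 5423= 0.06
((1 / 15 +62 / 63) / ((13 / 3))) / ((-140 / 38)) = -6289 / 95550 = -0.07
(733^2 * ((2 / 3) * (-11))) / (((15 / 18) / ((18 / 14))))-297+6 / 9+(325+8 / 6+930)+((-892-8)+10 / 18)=-1914878921 / 315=-6078980.70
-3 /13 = -0.23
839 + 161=1000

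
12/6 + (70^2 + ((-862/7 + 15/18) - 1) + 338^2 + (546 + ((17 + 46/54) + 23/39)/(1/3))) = 195944137/1638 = 119624.02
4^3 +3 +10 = 77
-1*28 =-28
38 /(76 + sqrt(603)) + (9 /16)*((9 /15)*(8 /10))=428471 /517300-114*sqrt(67) /5173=0.65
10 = 10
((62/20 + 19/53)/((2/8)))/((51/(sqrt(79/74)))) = 611 * sqrt(5846)/166685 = 0.28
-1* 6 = -6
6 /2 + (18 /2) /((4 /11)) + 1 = 115 /4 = 28.75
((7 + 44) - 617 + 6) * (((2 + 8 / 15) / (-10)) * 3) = 2128 / 5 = 425.60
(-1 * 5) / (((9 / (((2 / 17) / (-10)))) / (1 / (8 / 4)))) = 1 / 306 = 0.00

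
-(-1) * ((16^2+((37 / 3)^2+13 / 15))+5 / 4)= 73841 / 180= 410.23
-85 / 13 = -6.54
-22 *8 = -176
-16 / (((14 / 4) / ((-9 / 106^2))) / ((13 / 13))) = 72 / 19663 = 0.00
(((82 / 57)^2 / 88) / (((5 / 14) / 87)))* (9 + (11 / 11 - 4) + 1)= 2388701 / 59565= 40.10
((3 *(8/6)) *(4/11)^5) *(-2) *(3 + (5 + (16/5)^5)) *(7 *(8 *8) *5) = -3940041097216/100656875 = -39143.29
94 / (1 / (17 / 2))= 799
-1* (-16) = 16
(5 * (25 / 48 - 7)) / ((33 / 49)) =-76195 / 1584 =-48.10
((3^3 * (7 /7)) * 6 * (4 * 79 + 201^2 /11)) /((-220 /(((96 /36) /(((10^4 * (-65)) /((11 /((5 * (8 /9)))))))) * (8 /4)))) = 10662111 /178750000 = 0.06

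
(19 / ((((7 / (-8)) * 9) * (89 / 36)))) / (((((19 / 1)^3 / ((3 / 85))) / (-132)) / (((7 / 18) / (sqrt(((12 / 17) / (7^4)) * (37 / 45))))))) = 17248 * sqrt(9435) / 101045705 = 0.02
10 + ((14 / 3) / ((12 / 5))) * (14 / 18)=1865 / 162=11.51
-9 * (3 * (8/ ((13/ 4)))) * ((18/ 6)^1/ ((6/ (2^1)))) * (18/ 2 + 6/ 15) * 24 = -974592/ 65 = -14993.72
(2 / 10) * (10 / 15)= 2 / 15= 0.13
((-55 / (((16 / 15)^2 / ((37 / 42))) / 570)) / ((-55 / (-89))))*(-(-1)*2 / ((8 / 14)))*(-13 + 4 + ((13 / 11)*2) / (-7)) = 50608882125 / 39424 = 1283707.44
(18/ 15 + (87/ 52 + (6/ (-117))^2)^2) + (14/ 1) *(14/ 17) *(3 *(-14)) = -480.23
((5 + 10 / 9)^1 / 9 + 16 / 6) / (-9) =-271 / 729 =-0.37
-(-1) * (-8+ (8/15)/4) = -118/15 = -7.87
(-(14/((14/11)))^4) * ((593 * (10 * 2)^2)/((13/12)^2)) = -500089708800/169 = -2959110702.96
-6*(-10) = 60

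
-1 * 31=-31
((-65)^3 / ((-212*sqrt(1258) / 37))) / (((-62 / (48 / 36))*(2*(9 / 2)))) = -274625*sqrt(1258) / 3016548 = -3.23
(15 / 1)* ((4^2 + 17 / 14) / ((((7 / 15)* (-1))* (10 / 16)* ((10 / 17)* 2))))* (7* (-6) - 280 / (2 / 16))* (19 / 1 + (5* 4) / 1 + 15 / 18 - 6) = 58099557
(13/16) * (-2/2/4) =-13/64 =-0.20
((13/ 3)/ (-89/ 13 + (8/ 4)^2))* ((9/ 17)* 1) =-507/ 629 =-0.81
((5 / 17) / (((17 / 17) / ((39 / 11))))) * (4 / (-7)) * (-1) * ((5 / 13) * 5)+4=5.15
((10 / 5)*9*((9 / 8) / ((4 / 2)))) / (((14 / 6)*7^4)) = 243 / 134456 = 0.00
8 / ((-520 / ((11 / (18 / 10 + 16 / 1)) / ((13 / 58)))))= -638 / 15041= -0.04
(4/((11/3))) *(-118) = -1416/11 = -128.73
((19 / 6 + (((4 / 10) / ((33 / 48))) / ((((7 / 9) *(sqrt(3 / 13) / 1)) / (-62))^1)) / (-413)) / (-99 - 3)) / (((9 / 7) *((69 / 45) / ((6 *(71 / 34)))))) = -0.21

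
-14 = -14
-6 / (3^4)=-2 / 27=-0.07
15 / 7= 2.14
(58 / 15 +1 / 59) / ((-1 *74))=-3437 / 65490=-0.05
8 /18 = 4 /9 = 0.44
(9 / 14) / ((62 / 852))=8.83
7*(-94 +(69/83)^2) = -4499635/6889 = -653.16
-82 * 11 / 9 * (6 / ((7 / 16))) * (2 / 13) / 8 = -7216 / 273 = -26.43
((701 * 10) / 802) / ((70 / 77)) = 7711 / 802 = 9.61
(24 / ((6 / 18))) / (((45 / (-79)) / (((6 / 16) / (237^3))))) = -1 / 280845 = -0.00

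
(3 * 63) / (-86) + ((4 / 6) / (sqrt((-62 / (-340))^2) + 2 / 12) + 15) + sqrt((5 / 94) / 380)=sqrt(1786) / 3572 + 112609 / 7654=14.72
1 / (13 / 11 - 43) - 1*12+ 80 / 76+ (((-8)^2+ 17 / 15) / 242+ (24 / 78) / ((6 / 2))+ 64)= 734150161 / 13748020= 53.40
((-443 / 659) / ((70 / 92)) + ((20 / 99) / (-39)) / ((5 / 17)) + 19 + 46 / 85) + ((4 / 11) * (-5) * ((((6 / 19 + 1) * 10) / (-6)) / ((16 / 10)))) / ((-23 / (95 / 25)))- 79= -4232150918533 / 69640200630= -60.77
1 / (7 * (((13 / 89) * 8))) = 89 / 728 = 0.12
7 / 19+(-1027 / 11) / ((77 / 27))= -520922 / 16093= -32.37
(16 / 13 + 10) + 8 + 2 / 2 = 263 / 13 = 20.23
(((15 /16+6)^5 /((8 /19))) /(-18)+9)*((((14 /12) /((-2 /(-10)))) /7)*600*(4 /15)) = -281512.38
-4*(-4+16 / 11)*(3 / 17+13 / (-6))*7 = -141.85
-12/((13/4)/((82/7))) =-3936/91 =-43.25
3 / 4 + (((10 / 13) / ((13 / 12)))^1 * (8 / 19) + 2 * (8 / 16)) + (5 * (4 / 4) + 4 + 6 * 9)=835489 / 12844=65.05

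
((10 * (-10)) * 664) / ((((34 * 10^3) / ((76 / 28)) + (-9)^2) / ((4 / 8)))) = -630800 / 239539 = -2.63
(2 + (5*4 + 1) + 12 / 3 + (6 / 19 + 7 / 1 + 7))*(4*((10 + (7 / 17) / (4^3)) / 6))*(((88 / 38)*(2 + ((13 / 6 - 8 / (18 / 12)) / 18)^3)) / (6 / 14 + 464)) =29007550362175 / 10582316471808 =2.74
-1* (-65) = 65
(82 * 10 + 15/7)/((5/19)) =21869/7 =3124.14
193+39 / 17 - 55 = 2385 / 17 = 140.29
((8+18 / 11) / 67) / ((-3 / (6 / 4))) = -53 / 737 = -0.07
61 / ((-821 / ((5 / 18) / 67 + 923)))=-67901723 / 990126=-68.58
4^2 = 16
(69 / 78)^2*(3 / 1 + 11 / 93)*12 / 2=76705 / 5239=14.64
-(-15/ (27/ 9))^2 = -25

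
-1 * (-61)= 61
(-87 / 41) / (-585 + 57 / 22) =638 / 175111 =0.00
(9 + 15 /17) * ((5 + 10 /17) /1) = 15960 /289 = 55.22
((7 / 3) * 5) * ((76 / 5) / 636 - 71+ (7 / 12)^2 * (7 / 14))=-37827377 / 45792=-826.07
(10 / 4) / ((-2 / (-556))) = 695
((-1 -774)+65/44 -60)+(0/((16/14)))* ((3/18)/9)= -36675/44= -833.52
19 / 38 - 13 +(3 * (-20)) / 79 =-2095 / 158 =-13.26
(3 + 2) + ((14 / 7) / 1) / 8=21 / 4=5.25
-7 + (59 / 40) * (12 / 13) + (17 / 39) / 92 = -101069 / 17940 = -5.63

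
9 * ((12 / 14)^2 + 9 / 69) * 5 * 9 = 394875 / 1127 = 350.38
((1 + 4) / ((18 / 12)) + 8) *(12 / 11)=136 / 11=12.36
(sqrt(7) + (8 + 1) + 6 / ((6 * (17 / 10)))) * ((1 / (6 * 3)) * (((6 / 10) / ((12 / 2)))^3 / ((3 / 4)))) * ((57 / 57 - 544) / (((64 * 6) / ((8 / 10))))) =-29503 / 36720000 - 181 * sqrt(7) / 2160000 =-0.00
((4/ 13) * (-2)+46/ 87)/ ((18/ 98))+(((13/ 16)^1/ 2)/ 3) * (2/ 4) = -263219/ 651456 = -0.40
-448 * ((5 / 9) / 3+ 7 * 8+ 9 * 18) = -2639168 / 27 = -97746.96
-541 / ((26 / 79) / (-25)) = 41095.19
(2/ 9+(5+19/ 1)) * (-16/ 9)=-3488/ 81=-43.06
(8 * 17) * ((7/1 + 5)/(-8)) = -204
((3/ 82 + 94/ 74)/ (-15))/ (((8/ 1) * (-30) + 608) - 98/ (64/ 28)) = -3172/ 11837151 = -0.00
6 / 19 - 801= -15213 / 19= -800.68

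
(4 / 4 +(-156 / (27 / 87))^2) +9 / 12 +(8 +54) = 9098551 / 36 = 252737.53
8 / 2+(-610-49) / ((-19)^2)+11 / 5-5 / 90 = 140323 / 32490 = 4.32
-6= -6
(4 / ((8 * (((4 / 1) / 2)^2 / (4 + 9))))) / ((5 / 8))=13 / 5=2.60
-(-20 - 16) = 36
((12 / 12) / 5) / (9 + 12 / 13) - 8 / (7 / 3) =-15389 / 4515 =-3.41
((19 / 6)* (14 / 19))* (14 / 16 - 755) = -14077 / 8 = -1759.62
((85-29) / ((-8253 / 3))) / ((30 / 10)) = -8 / 1179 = -0.01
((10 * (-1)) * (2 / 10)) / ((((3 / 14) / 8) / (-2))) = 448 / 3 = 149.33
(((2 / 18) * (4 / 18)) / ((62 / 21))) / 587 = 7 / 491319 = 0.00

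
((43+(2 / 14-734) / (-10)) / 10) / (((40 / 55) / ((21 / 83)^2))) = 5645871 / 5511200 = 1.02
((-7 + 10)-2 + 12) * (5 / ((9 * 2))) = 65 / 18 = 3.61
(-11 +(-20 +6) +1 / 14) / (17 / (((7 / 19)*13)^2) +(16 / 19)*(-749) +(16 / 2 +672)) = -0.50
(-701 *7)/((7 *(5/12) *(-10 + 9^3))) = -8412/3595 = -2.34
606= 606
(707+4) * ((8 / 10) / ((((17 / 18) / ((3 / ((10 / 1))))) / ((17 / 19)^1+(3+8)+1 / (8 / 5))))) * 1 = 36531891 / 16150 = 2262.04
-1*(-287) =287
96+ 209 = 305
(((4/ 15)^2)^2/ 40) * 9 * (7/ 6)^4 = 4802/ 2278125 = 0.00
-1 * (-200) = 200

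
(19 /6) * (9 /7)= 57 /14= 4.07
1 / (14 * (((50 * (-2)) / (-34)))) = 17 / 700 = 0.02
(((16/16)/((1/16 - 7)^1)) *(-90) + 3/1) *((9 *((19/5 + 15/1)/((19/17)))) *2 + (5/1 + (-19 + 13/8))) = 130437837/28120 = 4638.61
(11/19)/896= 11/17024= 0.00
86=86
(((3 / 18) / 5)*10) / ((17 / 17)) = 1 / 3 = 0.33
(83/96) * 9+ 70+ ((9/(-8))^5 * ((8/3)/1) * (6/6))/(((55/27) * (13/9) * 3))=226198957/2928640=77.24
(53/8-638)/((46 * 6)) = -5051/2208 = -2.29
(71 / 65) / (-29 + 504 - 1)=71 / 30810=0.00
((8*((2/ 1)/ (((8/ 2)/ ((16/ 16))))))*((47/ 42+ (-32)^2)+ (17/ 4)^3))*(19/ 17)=28137727/ 5712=4926.07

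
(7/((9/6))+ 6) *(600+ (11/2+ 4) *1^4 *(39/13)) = 6704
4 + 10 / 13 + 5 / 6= 437 / 78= 5.60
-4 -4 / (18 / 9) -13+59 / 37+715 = 25811 / 37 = 697.59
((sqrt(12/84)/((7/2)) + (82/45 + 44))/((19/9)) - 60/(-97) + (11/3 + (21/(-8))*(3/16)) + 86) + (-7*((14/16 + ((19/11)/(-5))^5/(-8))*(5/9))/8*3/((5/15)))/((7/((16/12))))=18*sqrt(7)/931 + 7890722080555219/71236078320000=110.82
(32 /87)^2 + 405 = 3066469 /7569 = 405.14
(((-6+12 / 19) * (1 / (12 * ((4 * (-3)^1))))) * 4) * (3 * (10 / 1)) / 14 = 85 / 266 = 0.32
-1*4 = -4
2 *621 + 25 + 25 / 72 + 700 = 141649 / 72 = 1967.35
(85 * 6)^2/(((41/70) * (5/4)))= 355258.54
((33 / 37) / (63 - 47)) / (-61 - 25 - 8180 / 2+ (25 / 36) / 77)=-22869 / 1713225356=-0.00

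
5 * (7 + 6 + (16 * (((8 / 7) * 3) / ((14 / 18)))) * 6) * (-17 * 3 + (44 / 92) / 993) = -124474000970 / 1119111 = -111225.79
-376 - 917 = -1293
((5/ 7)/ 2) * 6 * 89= 190.71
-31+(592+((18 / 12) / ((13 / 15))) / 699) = 561.00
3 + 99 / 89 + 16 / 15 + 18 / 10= 9317 / 1335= 6.98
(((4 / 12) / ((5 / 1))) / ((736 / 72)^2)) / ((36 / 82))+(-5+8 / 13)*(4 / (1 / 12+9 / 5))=-1157694513 / 124336160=-9.31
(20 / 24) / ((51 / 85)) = 25 / 18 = 1.39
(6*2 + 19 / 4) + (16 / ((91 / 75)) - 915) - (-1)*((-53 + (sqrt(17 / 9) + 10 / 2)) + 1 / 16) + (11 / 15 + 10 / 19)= -386635261 / 414960 + sqrt(17) / 3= -930.37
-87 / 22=-3.95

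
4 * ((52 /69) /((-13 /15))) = -80 /23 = -3.48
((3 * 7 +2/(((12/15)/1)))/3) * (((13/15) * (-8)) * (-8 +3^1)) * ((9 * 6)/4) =3666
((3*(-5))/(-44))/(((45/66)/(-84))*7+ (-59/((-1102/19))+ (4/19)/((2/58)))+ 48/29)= 16530/422857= 0.04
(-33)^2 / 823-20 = -15371 / 823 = -18.68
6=6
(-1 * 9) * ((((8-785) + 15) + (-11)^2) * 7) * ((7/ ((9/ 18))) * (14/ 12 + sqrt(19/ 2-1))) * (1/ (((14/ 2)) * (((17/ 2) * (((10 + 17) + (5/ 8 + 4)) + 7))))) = 502544/ 1751 + 215376 * sqrt(34)/ 1751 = 1004.22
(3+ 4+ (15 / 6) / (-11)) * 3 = 447 / 22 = 20.32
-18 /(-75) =6 /25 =0.24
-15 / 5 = -3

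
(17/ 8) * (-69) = -1173/ 8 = -146.62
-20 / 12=-5 / 3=-1.67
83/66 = 1.26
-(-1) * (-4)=-4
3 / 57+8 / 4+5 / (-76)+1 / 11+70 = 60257 / 836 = 72.08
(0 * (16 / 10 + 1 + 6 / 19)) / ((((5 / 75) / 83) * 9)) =0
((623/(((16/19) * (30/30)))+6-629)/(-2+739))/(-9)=-623/35376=-0.02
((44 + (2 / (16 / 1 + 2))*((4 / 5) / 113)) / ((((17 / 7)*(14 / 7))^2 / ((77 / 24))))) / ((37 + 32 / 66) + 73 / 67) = 347190382 / 2238147495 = 0.16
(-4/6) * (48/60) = -8/15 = -0.53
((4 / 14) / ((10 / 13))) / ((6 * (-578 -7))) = -1 / 9450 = -0.00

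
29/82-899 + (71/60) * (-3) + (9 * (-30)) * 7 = -2289601/820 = -2792.20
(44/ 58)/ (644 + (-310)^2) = 11/ 1402788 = 0.00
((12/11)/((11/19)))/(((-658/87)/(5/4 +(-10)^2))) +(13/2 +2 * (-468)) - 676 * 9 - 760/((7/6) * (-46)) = -6431739877/915607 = -7024.56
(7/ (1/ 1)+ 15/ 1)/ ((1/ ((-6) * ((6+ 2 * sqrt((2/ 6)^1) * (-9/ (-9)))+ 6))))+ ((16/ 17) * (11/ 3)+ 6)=-80302/ 51-88 * sqrt(3)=-1726.97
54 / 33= 18 / 11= 1.64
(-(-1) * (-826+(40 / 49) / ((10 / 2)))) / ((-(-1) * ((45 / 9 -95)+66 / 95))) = 1922135 / 207858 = 9.25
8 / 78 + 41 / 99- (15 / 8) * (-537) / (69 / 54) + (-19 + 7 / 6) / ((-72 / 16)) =281494427 / 355212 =792.47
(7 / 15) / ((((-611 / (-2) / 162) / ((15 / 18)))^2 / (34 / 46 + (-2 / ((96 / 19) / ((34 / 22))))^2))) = 6746255775 / 66492949952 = 0.10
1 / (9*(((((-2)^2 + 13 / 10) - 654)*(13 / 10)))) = -100 / 758979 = -0.00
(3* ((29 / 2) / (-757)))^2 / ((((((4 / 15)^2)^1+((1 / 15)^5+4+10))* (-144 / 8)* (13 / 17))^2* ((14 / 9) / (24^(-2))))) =15572700087890625 / 158517024845684334854076416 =0.00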